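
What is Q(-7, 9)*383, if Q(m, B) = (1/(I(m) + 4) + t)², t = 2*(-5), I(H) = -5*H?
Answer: 57955943/1521 ≈ 38104.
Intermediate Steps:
t = -10
Q(m, B) = (-10 + 1/(4 - 5*m))² (Q(m, B) = (1/(-5*m + 4) - 10)² = (1/(4 - 5*m) - 10)² = (-10 + 1/(4 - 5*m))²)
Q(-7, 9)*383 = ((-39 + 50*(-7))²/(-4 + 5*(-7))²)*383 = ((-39 - 350)²/(-4 - 35)²)*383 = ((-389)²/(-39)²)*383 = (151321*(1/1521))*383 = (151321/1521)*383 = 57955943/1521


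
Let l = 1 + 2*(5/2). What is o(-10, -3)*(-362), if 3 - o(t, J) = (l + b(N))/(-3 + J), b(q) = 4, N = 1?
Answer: -5068/3 ≈ -1689.3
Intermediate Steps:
l = 6 (l = 1 + 2*(5*(½)) = 1 + 2*(5/2) = 1 + 5 = 6)
o(t, J) = 3 - 10/(-3 + J) (o(t, J) = 3 - (6 + 4)/(-3 + J) = 3 - 10/(-3 + J))
o(-10, -3)*(-362) = ((-19 + 3*(-3))/(-3 - 3))*(-362) = ((-19 - 9)/(-6))*(-362) = -⅙*(-28)*(-362) = (14/3)*(-362) = -5068/3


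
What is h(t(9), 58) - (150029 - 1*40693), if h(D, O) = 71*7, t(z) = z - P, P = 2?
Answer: -108839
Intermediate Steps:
t(z) = -2 + z (t(z) = z - 1*2 = z - 2 = -2 + z)
h(D, O) = 497
h(t(9), 58) - (150029 - 1*40693) = 497 - (150029 - 1*40693) = 497 - (150029 - 40693) = 497 - 1*109336 = 497 - 109336 = -108839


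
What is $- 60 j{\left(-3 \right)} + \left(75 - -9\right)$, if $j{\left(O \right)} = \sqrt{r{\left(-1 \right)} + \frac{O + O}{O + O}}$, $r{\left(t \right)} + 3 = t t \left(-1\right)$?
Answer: $84 - 60 i \sqrt{3} \approx 84.0 - 103.92 i$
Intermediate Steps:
$r{\left(t \right)} = -3 - t^{2}$ ($r{\left(t \right)} = -3 + t t \left(-1\right) = -3 + t^{2} \left(-1\right) = -3 - t^{2}$)
$j{\left(O \right)} = i \sqrt{3}$ ($j{\left(O \right)} = \sqrt{\left(-3 - \left(-1\right)^{2}\right) + \frac{O + O}{O + O}} = \sqrt{\left(-3 - 1\right) + \frac{2 O}{2 O}} = \sqrt{\left(-3 - 1\right) + 2 O \frac{1}{2 O}} = \sqrt{-4 + 1} = \sqrt{-3} = i \sqrt{3}$)
$- 60 j{\left(-3 \right)} + \left(75 - -9\right) = - 60 i \sqrt{3} + \left(75 - -9\right) = - 60 i \sqrt{3} + \left(75 + 9\right) = - 60 i \sqrt{3} + 84 = 84 - 60 i \sqrt{3}$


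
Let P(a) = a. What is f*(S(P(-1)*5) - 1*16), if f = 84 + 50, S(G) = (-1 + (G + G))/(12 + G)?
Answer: -16482/7 ≈ -2354.6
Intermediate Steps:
S(G) = (-1 + 2*G)/(12 + G)
f = 134
f*(S(P(-1)*5) - 1*16) = 134*((-1 + 2*(-1*5))/(12 - 1*5) - 1*16) = 134*((-1 + 2*(-5))/(12 - 5) - 16) = 134*((-1 - 10)/7 - 16) = 134*((⅐)*(-11) - 16) = 134*(-11/7 - 16) = 134*(-123/7) = -16482/7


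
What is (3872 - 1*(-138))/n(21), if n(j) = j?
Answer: 4010/21 ≈ 190.95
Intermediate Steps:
(3872 - 1*(-138))/n(21) = (3872 - 1*(-138))/21 = (3872 + 138)*(1/21) = 4010*(1/21) = 4010/21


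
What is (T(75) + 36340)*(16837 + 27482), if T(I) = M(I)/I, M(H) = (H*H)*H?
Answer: 1859846835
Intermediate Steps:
M(H) = H³ (M(H) = H²*H = H³)
T(I) = I² (T(I) = I³/I = I²)
(T(75) + 36340)*(16837 + 27482) = (75² + 36340)*(16837 + 27482) = (5625 + 36340)*44319 = 41965*44319 = 1859846835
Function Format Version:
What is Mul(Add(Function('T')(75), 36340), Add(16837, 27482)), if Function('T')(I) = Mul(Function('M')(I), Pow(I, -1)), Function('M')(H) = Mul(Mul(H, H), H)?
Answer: 1859846835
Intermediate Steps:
Function('M')(H) = Pow(H, 3) (Function('M')(H) = Mul(Pow(H, 2), H) = Pow(H, 3))
Function('T')(I) = Pow(I, 2) (Function('T')(I) = Mul(Pow(I, 3), Pow(I, -1)) = Pow(I, 2))
Mul(Add(Function('T')(75), 36340), Add(16837, 27482)) = Mul(Add(Pow(75, 2), 36340), Add(16837, 27482)) = Mul(Add(5625, 36340), 44319) = Mul(41965, 44319) = 1859846835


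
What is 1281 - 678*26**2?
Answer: -457047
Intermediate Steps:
1281 - 678*26**2 = 1281 - 678*676 = 1281 - 458328 = -457047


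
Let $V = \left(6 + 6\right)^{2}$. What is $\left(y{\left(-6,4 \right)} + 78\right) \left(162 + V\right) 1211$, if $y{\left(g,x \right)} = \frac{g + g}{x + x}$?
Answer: $28348299$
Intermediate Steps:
$V = 144$ ($V = 12^{2} = 144$)
$y{\left(g,x \right)} = \frac{g}{x}$ ($y{\left(g,x \right)} = \frac{2 g}{2 x} = 2 g \frac{1}{2 x} = \frac{g}{x}$)
$\left(y{\left(-6,4 \right)} + 78\right) \left(162 + V\right) 1211 = \left(- \frac{6}{4} + 78\right) \left(162 + 144\right) 1211 = \left(\left(-6\right) \frac{1}{4} + 78\right) 306 \cdot 1211 = \left(- \frac{3}{2} + 78\right) 306 \cdot 1211 = \frac{153}{2} \cdot 306 \cdot 1211 = 23409 \cdot 1211 = 28348299$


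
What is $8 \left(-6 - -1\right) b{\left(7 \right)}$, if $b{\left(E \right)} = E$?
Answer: $-280$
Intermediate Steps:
$8 \left(-6 - -1\right) b{\left(7 \right)} = 8 \left(-6 - -1\right) 7 = 8 \left(-6 + 1\right) 7 = 8 \left(-5\right) 7 = \left(-40\right) 7 = -280$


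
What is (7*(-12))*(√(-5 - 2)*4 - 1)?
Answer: 84 - 336*I*√7 ≈ 84.0 - 888.97*I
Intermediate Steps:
(7*(-12))*(√(-5 - 2)*4 - 1) = -84*(√(-7)*4 - 1) = -84*((I*√7)*4 - 1) = -84*(4*I*√7 - 1) = -84*(-1 + 4*I*√7) = 84 - 336*I*√7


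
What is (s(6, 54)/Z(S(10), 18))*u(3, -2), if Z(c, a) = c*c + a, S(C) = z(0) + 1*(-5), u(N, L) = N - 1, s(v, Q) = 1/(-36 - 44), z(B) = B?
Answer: -1/1720 ≈ -0.00058139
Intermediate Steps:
s(v, Q) = -1/80 (s(v, Q) = 1/(-80) = -1/80)
u(N, L) = -1 + N
S(C) = -5 (S(C) = 0 + 1*(-5) = 0 - 5 = -5)
Z(c, a) = a + c**2 (Z(c, a) = c**2 + a = a + c**2)
(s(6, 54)/Z(S(10), 18))*u(3, -2) = (-1/(80*(18 + (-5)**2)))*(-1 + 3) = -1/(80*(18 + 25))*2 = -1/80/43*2 = -1/80*1/43*2 = -1/3440*2 = -1/1720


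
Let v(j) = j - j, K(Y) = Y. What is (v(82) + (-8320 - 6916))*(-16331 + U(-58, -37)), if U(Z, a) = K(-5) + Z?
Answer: 249778984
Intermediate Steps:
U(Z, a) = -5 + Z
v(j) = 0
(v(82) + (-8320 - 6916))*(-16331 + U(-58, -37)) = (0 + (-8320 - 6916))*(-16331 + (-5 - 58)) = (0 - 15236)*(-16331 - 63) = -15236*(-16394) = 249778984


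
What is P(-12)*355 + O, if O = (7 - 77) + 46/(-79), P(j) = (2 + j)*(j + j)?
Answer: 6725224/79 ≈ 85129.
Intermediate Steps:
P(j) = 2*j*(2 + j) (P(j) = (2 + j)*(2*j) = 2*j*(2 + j))
O = -5576/79 (O = -70 + 46*(-1/79) = -70 - 46/79 = -5576/79 ≈ -70.582)
P(-12)*355 + O = (2*(-12)*(2 - 12))*355 - 5576/79 = (2*(-12)*(-10))*355 - 5576/79 = 240*355 - 5576/79 = 85200 - 5576/79 = 6725224/79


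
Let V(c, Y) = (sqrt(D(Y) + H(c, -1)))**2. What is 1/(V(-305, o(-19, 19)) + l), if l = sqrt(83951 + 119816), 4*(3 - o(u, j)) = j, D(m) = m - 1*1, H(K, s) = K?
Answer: 4924/1744911 + 16*sqrt(203767)/1744911 ≈ 0.0069611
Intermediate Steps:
D(m) = -1 + m (D(m) = m - 1 = -1 + m)
o(u, j) = 3 - j/4
l = sqrt(203767) ≈ 451.41
V(c, Y) = -1 + Y + c (V(c, Y) = (sqrt((-1 + Y) + c))**2 = (sqrt(-1 + Y + c))**2 = -1 + Y + c)
1/(V(-305, o(-19, 19)) + l) = 1/((-1 + (3 - 1/4*19) - 305) + sqrt(203767)) = 1/((-1 + (3 - 19/4) - 305) + sqrt(203767)) = 1/((-1 - 7/4 - 305) + sqrt(203767)) = 1/(-1231/4 + sqrt(203767))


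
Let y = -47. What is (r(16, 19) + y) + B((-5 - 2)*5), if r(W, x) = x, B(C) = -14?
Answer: -42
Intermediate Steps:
(r(16, 19) + y) + B((-5 - 2)*5) = (19 - 47) - 14 = -28 - 14 = -42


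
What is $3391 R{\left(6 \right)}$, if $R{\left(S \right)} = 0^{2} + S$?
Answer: $20346$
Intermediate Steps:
$R{\left(S \right)} = S$ ($R{\left(S \right)} = 0 + S = S$)
$3391 R{\left(6 \right)} = 3391 \cdot 6 = 20346$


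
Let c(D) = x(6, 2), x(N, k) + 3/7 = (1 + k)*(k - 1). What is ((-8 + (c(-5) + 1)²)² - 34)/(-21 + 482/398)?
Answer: 5441655/9455138 ≈ 0.57552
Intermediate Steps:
x(N, k) = -3/7 + (1 + k)*(-1 + k) (x(N, k) = -3/7 + (1 + k)*(k - 1) = -3/7 + (1 + k)*(-1 + k))
c(D) = 18/7 (c(D) = -10/7 + 2² = -10/7 + 4 = 18/7)
((-8 + (c(-5) + 1)²)² - 34)/(-21 + 482/398) = ((-8 + (18/7 + 1)²)² - 34)/(-21 + 482/398) = ((-8 + (25/7)²)² - 34)/(-21 + 482*(1/398)) = ((-8 + 625/49)² - 34)/(-21 + 241/199) = ((233/49)² - 34)/(-3938/199) = (54289/2401 - 34)*(-199/3938) = -27345/2401*(-199/3938) = 5441655/9455138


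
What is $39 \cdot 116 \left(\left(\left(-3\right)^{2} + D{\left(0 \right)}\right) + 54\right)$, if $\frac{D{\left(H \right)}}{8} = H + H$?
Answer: $285012$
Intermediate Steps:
$D{\left(H \right)} = 16 H$ ($D{\left(H \right)} = 8 \left(H + H\right) = 8 \cdot 2 H = 16 H$)
$39 \cdot 116 \left(\left(\left(-3\right)^{2} + D{\left(0 \right)}\right) + 54\right) = 39 \cdot 116 \left(\left(\left(-3\right)^{2} + 16 \cdot 0\right) + 54\right) = 4524 \left(\left(9 + 0\right) + 54\right) = 4524 \left(9 + 54\right) = 4524 \cdot 63 = 285012$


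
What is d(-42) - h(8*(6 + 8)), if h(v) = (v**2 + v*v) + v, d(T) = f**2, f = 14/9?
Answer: -2041004/81 ≈ -25198.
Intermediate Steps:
f = 14/9 (f = 14*(1/9) = 14/9 ≈ 1.5556)
d(T) = 196/81 (d(T) = (14/9)**2 = 196/81)
h(v) = v + 2*v**2 (h(v) = (v**2 + v**2) + v = 2*v**2 + v = v + 2*v**2)
d(-42) - h(8*(6 + 8)) = 196/81 - 8*(6 + 8)*(1 + 2*(8*(6 + 8))) = 196/81 - 8*14*(1 + 2*(8*14)) = 196/81 - 112*(1 + 2*112) = 196/81 - 112*(1 + 224) = 196/81 - 112*225 = 196/81 - 1*25200 = 196/81 - 25200 = -2041004/81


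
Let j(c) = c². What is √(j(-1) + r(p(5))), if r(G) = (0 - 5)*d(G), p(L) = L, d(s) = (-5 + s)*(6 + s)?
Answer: 1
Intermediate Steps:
r(G) = 150 - 5*G - 5*G² (r(G) = (0 - 5)*(-30 + G + G²) = -5*(-30 + G + G²) = 150 - 5*G - 5*G²)
√(j(-1) + r(p(5))) = √((-1)² + (150 - 5*5 - 5*5²)) = √(1 + (150 - 25 - 5*25)) = √(1 + (150 - 25 - 125)) = √(1 + 0) = √1 = 1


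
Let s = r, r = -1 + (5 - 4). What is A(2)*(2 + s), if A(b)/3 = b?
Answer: 12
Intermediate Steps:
A(b) = 3*b
r = 0 (r = -1 + 1 = 0)
s = 0
A(2)*(2 + s) = (3*2)*(2 + 0) = 6*2 = 12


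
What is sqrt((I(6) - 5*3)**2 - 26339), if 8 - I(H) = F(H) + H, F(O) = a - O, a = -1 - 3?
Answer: I*sqrt(26330) ≈ 162.27*I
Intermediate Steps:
a = -4
F(O) = -4 - O
I(H) = 12 (I(H) = 8 - ((-4 - H) + H) = 8 - 1*(-4) = 8 + 4 = 12)
sqrt((I(6) - 5*3)**2 - 26339) = sqrt((12 - 5*3)**2 - 26339) = sqrt((12 - 15)**2 - 26339) = sqrt((-3)**2 - 26339) = sqrt(9 - 26339) = sqrt(-26330) = I*sqrt(26330)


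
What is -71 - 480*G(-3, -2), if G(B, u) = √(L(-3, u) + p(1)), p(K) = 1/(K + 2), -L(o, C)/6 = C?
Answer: -71 - 160*√111 ≈ -1756.7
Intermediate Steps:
L(o, C) = -6*C
p(K) = 1/(2 + K)
G(B, u) = √(⅓ - 6*u) (G(B, u) = √(-6*u + 1/(2 + 1)) = √(-6*u + 1/3) = √(-6*u + ⅓) = √(⅓ - 6*u))
-71 - 480*G(-3, -2) = -71 - 160*√(3 - 54*(-2)) = -71 - 160*√(3 + 108) = -71 - 160*√111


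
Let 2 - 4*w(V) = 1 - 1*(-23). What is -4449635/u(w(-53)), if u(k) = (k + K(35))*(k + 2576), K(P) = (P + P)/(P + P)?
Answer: 17798540/46269 ≈ 384.68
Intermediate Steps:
K(P) = 1 (K(P) = (2*P)/((2*P)) = (2*P)*(1/(2*P)) = 1)
w(V) = -11/2 (w(V) = ½ - (1 - 1*(-23))/4 = ½ - (1 + 23)/4 = ½ - ¼*24 = ½ - 6 = -11/2)
u(k) = (1 + k)*(2576 + k) (u(k) = (k + 1)*(k + 2576) = (1 + k)*(2576 + k))
-4449635/u(w(-53)) = -4449635/(2576 + (-11/2)² + 2577*(-11/2)) = -4449635/(2576 + 121/4 - 28347/2) = -4449635/(-46269/4) = -4449635*(-4/46269) = 17798540/46269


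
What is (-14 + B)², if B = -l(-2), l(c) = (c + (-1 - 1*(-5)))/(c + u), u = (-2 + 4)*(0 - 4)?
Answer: 4761/25 ≈ 190.44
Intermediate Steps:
u = -8 (u = 2*(-4) = -8)
l(c) = (4 + c)/(-8 + c) (l(c) = (c + (-1 - 1*(-5)))/(c - 8) = (c + (-1 + 5))/(-8 + c) = (c + 4)/(-8 + c) = (4 + c)/(-8 + c))
B = ⅕ (B = -(4 - 2)/(-8 - 2) = -2/(-10) = -(-1)*2/10 = -1*(-⅕) = ⅕ ≈ 0.20000)
(-14 + B)² = (-14 + ⅕)² = (-69/5)² = 4761/25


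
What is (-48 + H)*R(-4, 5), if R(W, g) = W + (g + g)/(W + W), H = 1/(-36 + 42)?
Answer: 2009/8 ≈ 251.13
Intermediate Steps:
H = ⅙ (H = 1/6 = ⅙ ≈ 0.16667)
R(W, g) = W + g/W (R(W, g) = W + (2*g)/((2*W)) = W + (2*g)*(1/(2*W)) = W + g/W)
(-48 + H)*R(-4, 5) = (-48 + ⅙)*(-4 + 5/(-4)) = -287*(-4 + 5*(-¼))/6 = -287*(-4 - 5/4)/6 = -287/6*(-21/4) = 2009/8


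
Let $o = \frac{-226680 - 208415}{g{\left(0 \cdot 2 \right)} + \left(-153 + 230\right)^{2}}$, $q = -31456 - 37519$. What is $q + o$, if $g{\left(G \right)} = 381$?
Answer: $- \frac{87133469}{1262} \approx -69044.0$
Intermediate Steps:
$q = -68975$
$o = - \frac{87019}{1262}$ ($o = \frac{-226680 - 208415}{381 + \left(-153 + 230\right)^{2}} = - \frac{435095}{381 + 77^{2}} = - \frac{435095}{381 + 5929} = - \frac{435095}{6310} = \left(-435095\right) \frac{1}{6310} = - \frac{87019}{1262} \approx -68.953$)
$q + o = -68975 - \frac{87019}{1262} = - \frac{87133469}{1262}$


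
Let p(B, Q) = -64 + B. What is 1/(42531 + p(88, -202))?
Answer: 1/42555 ≈ 2.3499e-5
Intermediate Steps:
1/(42531 + p(88, -202)) = 1/(42531 + (-64 + 88)) = 1/(42531 + 24) = 1/42555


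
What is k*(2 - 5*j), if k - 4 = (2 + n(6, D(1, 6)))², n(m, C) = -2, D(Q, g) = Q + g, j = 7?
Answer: -132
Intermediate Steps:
k = 4 (k = 4 + (2 - 2)² = 4 + 0² = 4 + 0 = 4)
k*(2 - 5*j) = 4*(2 - 5*7) = 4*(2 - 35) = 4*(-33) = -132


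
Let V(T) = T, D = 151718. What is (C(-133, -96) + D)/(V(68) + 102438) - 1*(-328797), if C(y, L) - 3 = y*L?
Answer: 33703829771/102506 ≈ 3.2880e+5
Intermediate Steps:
C(y, L) = 3 + L*y (C(y, L) = 3 + y*L = 3 + L*y)
(C(-133, -96) + D)/(V(68) + 102438) - 1*(-328797) = ((3 - 96*(-133)) + 151718)/(68 + 102438) - 1*(-328797) = ((3 + 12768) + 151718)/102506 + 328797 = (12771 + 151718)*(1/102506) + 328797 = 164489*(1/102506) + 328797 = 164489/102506 + 328797 = 33703829771/102506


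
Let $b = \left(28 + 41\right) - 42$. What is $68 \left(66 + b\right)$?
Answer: $6324$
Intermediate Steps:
$b = 27$ ($b = 69 - 42 = 27$)
$68 \left(66 + b\right) = 68 \left(66 + 27\right) = 68 \cdot 93 = 6324$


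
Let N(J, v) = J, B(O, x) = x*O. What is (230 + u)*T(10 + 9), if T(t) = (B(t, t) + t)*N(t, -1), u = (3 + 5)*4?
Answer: 1891640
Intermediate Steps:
B(O, x) = O*x
u = 32 (u = 8*4 = 32)
T(t) = t*(t + t²) (T(t) = (t*t + t)*t = (t² + t)*t = (t + t²)*t = t*(t + t²))
(230 + u)*T(10 + 9) = (230 + 32)*((10 + 9)²*(1 + (10 + 9))) = 262*(19²*(1 + 19)) = 262*(361*20) = 262*7220 = 1891640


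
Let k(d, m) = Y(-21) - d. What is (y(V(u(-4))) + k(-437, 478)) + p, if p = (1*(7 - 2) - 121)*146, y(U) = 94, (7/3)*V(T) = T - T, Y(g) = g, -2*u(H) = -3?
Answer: -16426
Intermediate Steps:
u(H) = 3/2 (u(H) = -½*(-3) = 3/2)
V(T) = 0 (V(T) = 3*(T - T)/7 = (3/7)*0 = 0)
p = -16936 (p = (1*5 - 121)*146 = (5 - 121)*146 = -116*146 = -16936)
k(d, m) = -21 - d
(y(V(u(-4))) + k(-437, 478)) + p = (94 + (-21 - 1*(-437))) - 16936 = (94 + (-21 + 437)) - 16936 = (94 + 416) - 16936 = 510 - 16936 = -16426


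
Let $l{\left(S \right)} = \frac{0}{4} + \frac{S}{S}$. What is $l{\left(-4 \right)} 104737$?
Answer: $104737$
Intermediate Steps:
$l{\left(S \right)} = 1$ ($l{\left(S \right)} = 0 \cdot \frac{1}{4} + 1 = 0 + 1 = 1$)
$l{\left(-4 \right)} 104737 = 1 \cdot 104737 = 104737$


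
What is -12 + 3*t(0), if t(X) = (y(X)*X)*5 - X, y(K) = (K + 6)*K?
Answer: -12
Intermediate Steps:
y(K) = K*(6 + K) (y(K) = (6 + K)*K = K*(6 + K))
t(X) = -X + 5*X²*(6 + X) (t(X) = ((X*(6 + X))*X)*5 - X = (X²*(6 + X))*5 - X = 5*X²*(6 + X) - X = -X + 5*X²*(6 + X))
-12 + 3*t(0) = -12 + 3*(0*(-1 + 5*0*(6 + 0))) = -12 + 3*(0*(-1 + 5*0*6)) = -12 + 3*(0*(-1 + 0)) = -12 + 3*(0*(-1)) = -12 + 3*0 = -12 + 0 = -12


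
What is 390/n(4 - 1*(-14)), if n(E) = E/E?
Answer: 390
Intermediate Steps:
n(E) = 1
390/n(4 - 1*(-14)) = 390/1 = 390*1 = 390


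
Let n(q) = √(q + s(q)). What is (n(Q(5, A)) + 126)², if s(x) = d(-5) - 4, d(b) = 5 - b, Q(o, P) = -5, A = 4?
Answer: 16129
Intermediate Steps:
s(x) = 6 (s(x) = (5 - 1*(-5)) - 4 = (5 + 5) - 4 = 10 - 4 = 6)
n(q) = √(6 + q) (n(q) = √(q + 6) = √(6 + q))
(n(Q(5, A)) + 126)² = (√(6 - 5) + 126)² = (√1 + 126)² = (1 + 126)² = 127² = 16129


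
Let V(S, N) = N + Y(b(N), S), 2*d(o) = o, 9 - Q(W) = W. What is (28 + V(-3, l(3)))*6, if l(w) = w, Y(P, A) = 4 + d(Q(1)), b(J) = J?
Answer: 234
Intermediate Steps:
Q(W) = 9 - W
d(o) = o/2
Y(P, A) = 8 (Y(P, A) = 4 + (9 - 1*1)/2 = 4 + (9 - 1)/2 = 4 + (½)*8 = 4 + 4 = 8)
V(S, N) = 8 + N (V(S, N) = N + 8 = 8 + N)
(28 + V(-3, l(3)))*6 = (28 + (8 + 3))*6 = (28 + 11)*6 = 39*6 = 234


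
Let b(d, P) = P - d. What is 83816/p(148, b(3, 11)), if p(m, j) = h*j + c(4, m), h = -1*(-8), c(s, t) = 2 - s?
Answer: 41908/31 ≈ 1351.9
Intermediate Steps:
h = 8
p(m, j) = -2 + 8*j (p(m, j) = 8*j + (2 - 1*4) = 8*j + (2 - 4) = 8*j - 2 = -2 + 8*j)
83816/p(148, b(3, 11)) = 83816/(-2 + 8*(11 - 1*3)) = 83816/(-2 + 8*(11 - 3)) = 83816/(-2 + 8*8) = 83816/(-2 + 64) = 83816/62 = 83816*(1/62) = 41908/31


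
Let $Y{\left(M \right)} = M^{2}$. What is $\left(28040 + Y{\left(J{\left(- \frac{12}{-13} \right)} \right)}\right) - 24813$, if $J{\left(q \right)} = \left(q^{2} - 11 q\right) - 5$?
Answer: $\frac{98008236}{28561} \approx 3431.5$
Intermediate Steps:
$J{\left(q \right)} = -5 + q^{2} - 11 q$
$\left(28040 + Y{\left(J{\left(- \frac{12}{-13} \right)} \right)}\right) - 24813 = \left(28040 + \left(-5 + \left(- \frac{12}{-13}\right)^{2} - 11 \left(- \frac{12}{-13}\right)\right)^{2}\right) - 24813 = \left(28040 + \left(-5 + \left(\left(-12\right) \left(- \frac{1}{13}\right)\right)^{2} - 11 \left(\left(-12\right) \left(- \frac{1}{13}\right)\right)\right)^{2}\right) - 24813 = \left(28040 + \left(-5 + \left(\frac{12}{13}\right)^{2} - \frac{132}{13}\right)^{2}\right) - 24813 = \left(28040 + \left(-5 + \frac{144}{169} - \frac{132}{13}\right)^{2}\right) - 24813 = \left(28040 + \left(- \frac{2417}{169}\right)^{2}\right) - 24813 = \left(28040 + \frac{5841889}{28561}\right) - 24813 = \frac{806692329}{28561} - 24813 = \frac{98008236}{28561}$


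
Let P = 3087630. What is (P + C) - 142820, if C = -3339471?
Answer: -394661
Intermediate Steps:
(P + C) - 142820 = (3087630 - 3339471) - 142820 = -251841 - 142820 = -394661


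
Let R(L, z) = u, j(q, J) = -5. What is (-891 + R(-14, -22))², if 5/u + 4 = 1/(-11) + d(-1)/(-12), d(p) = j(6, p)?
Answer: 7492460481/9409 ≈ 7.9631e+5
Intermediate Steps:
d(p) = -5
u = -132/97 (u = 5/(-4 + (1/(-11) - 5/(-12))) = 5/(-4 + (1*(-1/11) - 5*(-1/12))) = 5/(-4 + (-1/11 + 5/12)) = 5/(-4 + 43/132) = 5/(-485/132) = 5*(-132/485) = -132/97 ≈ -1.3608)
R(L, z) = -132/97
(-891 + R(-14, -22))² = (-891 - 132/97)² = (-86559/97)² = 7492460481/9409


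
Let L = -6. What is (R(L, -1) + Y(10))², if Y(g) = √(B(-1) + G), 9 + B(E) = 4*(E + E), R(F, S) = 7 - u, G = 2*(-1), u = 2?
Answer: (5 + I*√19)² ≈ 6.0 + 43.589*I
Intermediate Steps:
G = -2
R(F, S) = 5 (R(F, S) = 7 - 1*2 = 7 - 2 = 5)
B(E) = -9 + 8*E (B(E) = -9 + 4*(E + E) = -9 + 4*(2*E) = -9 + 8*E)
Y(g) = I*√19 (Y(g) = √((-9 + 8*(-1)) - 2) = √((-9 - 8) - 2) = √(-17 - 2) = √(-19) = I*√19)
(R(L, -1) + Y(10))² = (5 + I*√19)²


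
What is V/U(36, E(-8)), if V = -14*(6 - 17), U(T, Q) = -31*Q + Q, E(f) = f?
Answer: 77/120 ≈ 0.64167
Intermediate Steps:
U(T, Q) = -30*Q
V = 154 (V = -14*(-11) = 154)
V/U(36, E(-8)) = 154/((-30*(-8))) = 154/240 = 154*(1/240) = 77/120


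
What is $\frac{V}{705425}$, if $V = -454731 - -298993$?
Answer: $- \frac{155738}{705425} \approx -0.22077$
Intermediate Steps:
$V = -155738$ ($V = -454731 + 298993 = -155738$)
$\frac{V}{705425} = - \frac{155738}{705425}$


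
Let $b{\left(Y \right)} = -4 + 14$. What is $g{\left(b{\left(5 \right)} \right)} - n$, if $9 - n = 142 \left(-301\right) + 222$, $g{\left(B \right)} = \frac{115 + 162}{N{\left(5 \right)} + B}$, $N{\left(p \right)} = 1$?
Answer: $- \frac{467542}{11} \approx -42504.0$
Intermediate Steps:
$b{\left(Y \right)} = 10$
$g{\left(B \right)} = \frac{277}{1 + B}$ ($g{\left(B \right)} = \frac{115 + 162}{1 + B} = \frac{277}{1 + B}$)
$n = 42529$ ($n = 9 - \left(142 \left(-301\right) + 222\right) = 9 - \left(-42742 + 222\right) = 9 - -42520 = 9 + 42520 = 42529$)
$g{\left(b{\left(5 \right)} \right)} - n = \frac{277}{1 + 10} - 42529 = \frac{277}{11} - 42529 = - \frac{467542}{11}$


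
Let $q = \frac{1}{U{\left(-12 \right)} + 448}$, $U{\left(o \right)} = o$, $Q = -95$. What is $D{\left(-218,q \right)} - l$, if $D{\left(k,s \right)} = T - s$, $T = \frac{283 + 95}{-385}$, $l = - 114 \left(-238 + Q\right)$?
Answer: $- \frac{910352359}{23980} \approx -37963.0$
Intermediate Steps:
$q = \frac{1}{436}$ ($q = \frac{1}{-12 + 448} = \frac{1}{436} \approx 0.0022936$)
$l = 37962$ ($l = - 114 \left(-238 - 95\right) = \left(-114\right) \left(-333\right) = 37962$)
$T = - \frac{54}{55}$ ($T = 378 \left(- \frac{1}{385}\right) = - \frac{54}{55} \approx -0.98182$)
$D{\left(k,s \right)} = - \frac{54}{55} - s$
$D{\left(-218,q \right)} - l = \left(- \frac{54}{55} - \frac{1}{436}\right) - 37962 = - \frac{23599}{23980} - 37962 = - \frac{910352359}{23980}$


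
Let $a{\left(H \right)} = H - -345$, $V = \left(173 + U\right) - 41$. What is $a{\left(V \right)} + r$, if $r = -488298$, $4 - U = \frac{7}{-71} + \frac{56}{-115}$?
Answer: $- \frac{3983021024}{8165} \approx -4.8782 \cdot 10^{5}$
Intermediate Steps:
$U = \frac{37441}{8165}$ ($U = 4 - \left(\frac{7}{-71} + \frac{56}{-115}\right) = 4 - \left(7 \left(- \frac{1}{71}\right) + 56 \left(- \frac{1}{115}\right)\right) = 4 - \left(- \frac{7}{71} - \frac{56}{115}\right) = 4 - - \frac{4781}{8165} = 4 + \frac{4781}{8165} = \frac{37441}{8165} \approx 4.5855$)
$V = \frac{1115221}{8165}$ ($V = \left(173 + \frac{37441}{8165}\right) - 41 = \frac{1449986}{8165} - 41 = \frac{1115221}{8165} \approx 136.59$)
$a{\left(H \right)} = 345 + H$ ($a{\left(H \right)} = H + 345 = 345 + H$)
$a{\left(V \right)} + r = \left(345 + \frac{1115221}{8165}\right) - 488298 = \frac{3932146}{8165} - 488298 = - \frac{3983021024}{8165}$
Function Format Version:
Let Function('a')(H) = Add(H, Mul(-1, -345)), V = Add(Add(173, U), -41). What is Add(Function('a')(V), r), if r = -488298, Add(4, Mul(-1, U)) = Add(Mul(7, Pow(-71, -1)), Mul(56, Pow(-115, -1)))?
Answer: Rational(-3983021024, 8165) ≈ -4.8782e+5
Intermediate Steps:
U = Rational(37441, 8165) (U = Add(4, Mul(-1, Add(Mul(7, Pow(-71, -1)), Mul(56, Pow(-115, -1))))) = Add(4, Mul(-1, Add(Mul(7, Rational(-1, 71)), Mul(56, Rational(-1, 115))))) = Add(4, Mul(-1, Add(Rational(-7, 71), Rational(-56, 115)))) = Add(4, Mul(-1, Rational(-4781, 8165))) = Add(4, Rational(4781, 8165)) = Rational(37441, 8165) ≈ 4.5855)
V = Rational(1115221, 8165) (V = Add(Add(173, Rational(37441, 8165)), -41) = Add(Rational(1449986, 8165), -41) = Rational(1115221, 8165) ≈ 136.59)
Function('a')(H) = Add(345, H) (Function('a')(H) = Add(H, 345) = Add(345, H))
Add(Function('a')(V), r) = Add(Add(345, Rational(1115221, 8165)), -488298) = Add(Rational(3932146, 8165), -488298) = Rational(-3983021024, 8165)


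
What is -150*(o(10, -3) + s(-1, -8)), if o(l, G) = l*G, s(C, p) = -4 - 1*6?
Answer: 6000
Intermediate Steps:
s(C, p) = -10 (s(C, p) = -4 - 6 = -10)
o(l, G) = G*l
-150*(o(10, -3) + s(-1, -8)) = -150*(-3*10 - 10) = -150*(-30 - 10) = -150*(-40) = 6000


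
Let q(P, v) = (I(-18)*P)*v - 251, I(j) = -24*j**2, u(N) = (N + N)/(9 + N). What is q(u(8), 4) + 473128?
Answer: 7541245/17 ≈ 4.4360e+5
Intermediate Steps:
u(N) = 2*N/(9 + N) (u(N) = (2*N)/(9 + N) = 2*N/(9 + N))
q(P, v) = -251 - 7776*P*v (q(P, v) = ((-24*(-18)**2)*P)*v - 251 = ((-24*324)*P)*v - 251 = (-7776*P)*v - 251 = -7776*P*v - 251 = -251 - 7776*P*v)
q(u(8), 4) + 473128 = (-251 - 7776*2*8/(9 + 8)*4) + 473128 = (-251 - 7776*2*8/17*4) + 473128 = (-251 - 7776*2*8*(1/17)*4) + 473128 = (-251 - 7776*16/17*4) + 473128 = (-251 - 497664/17) + 473128 = -501931/17 + 473128 = 7541245/17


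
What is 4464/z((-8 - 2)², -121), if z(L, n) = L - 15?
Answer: 4464/85 ≈ 52.518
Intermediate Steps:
z(L, n) = -15 + L
4464/z((-8 - 2)², -121) = 4464/(-15 + (-8 - 2)²) = 4464/(-15 + (-10)²) = 4464/(-15 + 100) = 4464/85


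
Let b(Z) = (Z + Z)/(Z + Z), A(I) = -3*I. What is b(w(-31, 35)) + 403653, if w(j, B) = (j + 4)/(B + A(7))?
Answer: 403654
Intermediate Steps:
w(j, B) = (4 + j)/(-21 + B) (w(j, B) = (j + 4)/(B - 3*7) = (4 + j)/(B - 21) = (4 + j)/(-21 + B))
b(Z) = 1 (b(Z) = (2*Z)/((2*Z)) = (2*Z)*(1/(2*Z)) = 1)
b(w(-31, 35)) + 403653 = 1 + 403653 = 403654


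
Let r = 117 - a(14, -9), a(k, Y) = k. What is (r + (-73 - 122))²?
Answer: 8464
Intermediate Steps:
r = 103 (r = 117 - 1*14 = 117 - 14 = 103)
(r + (-73 - 122))² = (103 + (-73 - 122))² = (103 - 195)² = (-92)² = 8464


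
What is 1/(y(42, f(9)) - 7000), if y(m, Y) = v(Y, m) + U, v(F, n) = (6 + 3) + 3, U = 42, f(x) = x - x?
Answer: -1/6946 ≈ -0.00014397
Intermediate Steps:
f(x) = 0
v(F, n) = 12 (v(F, n) = 9 + 3 = 12)
y(m, Y) = 54 (y(m, Y) = 12 + 42 = 54)
1/(y(42, f(9)) - 7000) = 1/(54 - 7000) = 1/(-6946) = -1/6946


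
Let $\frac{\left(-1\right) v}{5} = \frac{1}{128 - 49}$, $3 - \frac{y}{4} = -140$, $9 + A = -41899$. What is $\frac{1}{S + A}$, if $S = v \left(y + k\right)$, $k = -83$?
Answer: $- \frac{79}{3313177} \approx -2.3844 \cdot 10^{-5}$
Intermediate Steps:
$A = -41908$ ($A = -9 - 41899 = -41908$)
$y = 572$ ($y = 12 - -560 = 12 + 560 = 572$)
$v = - \frac{5}{79}$ ($v = - \frac{5}{128 - 49} = - \frac{5}{79} \approx -0.063291$)
$S = - \frac{2445}{79}$ ($S = - \frac{5 \left(572 - 83\right)}{79} = \left(- \frac{5}{79}\right) 489 = - \frac{2445}{79} \approx -30.949$)
$\frac{1}{S + A} = \frac{1}{- \frac{2445}{79} - 41908} = \frac{1}{- \frac{3313177}{79}} = - \frac{79}{3313177}$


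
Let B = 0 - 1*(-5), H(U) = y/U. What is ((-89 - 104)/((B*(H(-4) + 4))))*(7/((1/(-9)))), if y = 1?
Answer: 16212/25 ≈ 648.48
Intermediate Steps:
H(U) = 1/U
B = 5 (B = 0 + 5 = 5)
((-89 - 104)/((B*(H(-4) + 4))))*(7/((1/(-9)))) = ((-89 - 104)/((5*(1/(-4) + 4))))*(7/((1/(-9)))) = (-193*1/(5*(-¼ + 4)))*(7/((1*(-⅑)))) = (-193/(5*(15/4)))*(7/(-⅑)) = (-193/75/4)*(7*(-9)) = -193*4/75*(-63) = -772/75*(-63) = 16212/25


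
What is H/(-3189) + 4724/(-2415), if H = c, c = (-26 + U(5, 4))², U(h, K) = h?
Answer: -5376617/2567145 ≈ -2.0944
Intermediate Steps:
c = 441 (c = (-26 + 5)² = (-21)² = 441)
H = 441
H/(-3189) + 4724/(-2415) = 441/(-3189) + 4724/(-2415) = 441*(-1/3189) + 4724*(-1/2415) = -147/1063 - 4724/2415 = -5376617/2567145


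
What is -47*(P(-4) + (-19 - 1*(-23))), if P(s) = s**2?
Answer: -940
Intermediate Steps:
-47*(P(-4) + (-19 - 1*(-23))) = -47*((-4)**2 + (-19 - 1*(-23))) = -47*(16 + (-19 + 23)) = -47*(16 + 4) = -47*20 = -940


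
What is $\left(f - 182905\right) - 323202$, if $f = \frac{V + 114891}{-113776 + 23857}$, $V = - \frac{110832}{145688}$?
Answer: $- \frac{276253283438470}{545838303} \approx -5.0611 \cdot 10^{5}$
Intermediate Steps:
$V = - \frac{13854}{18211}$ ($V = \left(-110832\right) \frac{1}{145688} = - \frac{13854}{18211} \approx -0.76075$)
$f = - \frac{697422049}{545838303}$ ($f = \frac{- \frac{13854}{18211} + 114891}{-113776 + 23857} = \frac{2092266147}{18211 \left(-89919\right)} = \frac{2092266147}{18211} \left(- \frac{1}{89919}\right) = - \frac{697422049}{545838303} \approx -1.2777$)
$\left(f - 182905\right) - 323202 = \left(- \frac{697422049}{545838303} - 182905\right) - 323202 = - \frac{99837252232264}{545838303} - 323202 = - \frac{276253283438470}{545838303}$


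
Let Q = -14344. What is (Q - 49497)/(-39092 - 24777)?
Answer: 63841/63869 ≈ 0.99956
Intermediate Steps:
(Q - 49497)/(-39092 - 24777) = (-14344 - 49497)/(-39092 - 24777) = -63841/(-63869) = -63841*(-1/63869) = 63841/63869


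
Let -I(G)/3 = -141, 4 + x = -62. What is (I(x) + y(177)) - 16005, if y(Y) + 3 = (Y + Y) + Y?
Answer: -15054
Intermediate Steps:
x = -66 (x = -4 - 62 = -66)
y(Y) = -3 + 3*Y (y(Y) = -3 + ((Y + Y) + Y) = -3 + (2*Y + Y) = -3 + 3*Y)
I(G) = 423 (I(G) = -3*(-141) = 423)
(I(x) + y(177)) - 16005 = (423 + (-3 + 3*177)) - 16005 = (423 + (-3 + 531)) - 16005 = (423 + 528) - 16005 = 951 - 16005 = -15054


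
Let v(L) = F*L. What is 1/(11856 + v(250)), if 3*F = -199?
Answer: -3/14182 ≈ -0.00021154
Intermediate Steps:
F = -199/3 (F = (⅓)*(-199) = -199/3 ≈ -66.333)
v(L) = -199*L/3
1/(11856 + v(250)) = 1/(11856 - 199/3*250) = 1/(11856 - 49750/3) = 1/(-14182/3) = -3/14182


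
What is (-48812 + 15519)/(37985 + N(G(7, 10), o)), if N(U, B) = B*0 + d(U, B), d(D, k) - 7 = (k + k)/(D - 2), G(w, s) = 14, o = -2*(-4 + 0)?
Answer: -99879/113980 ≈ -0.87629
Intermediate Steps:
o = 8 (o = -2*(-4) = 8)
d(D, k) = 7 + 2*k/(-2 + D) (d(D, k) = 7 + (k + k)/(D - 2) = 7 + (2*k)/(-2 + D) = 7 + 2*k/(-2 + D))
N(U, B) = (-14 + 2*B + 7*U)/(-2 + U) (N(U, B) = B*0 + (-14 + 2*B + 7*U)/(-2 + U) = 0 + (-14 + 2*B + 7*U)/(-2 + U) = (-14 + 2*B + 7*U)/(-2 + U))
(-48812 + 15519)/(37985 + N(G(7, 10), o)) = (-48812 + 15519)/(37985 + (-14 + 2*8 + 7*14)/(-2 + 14)) = -33293/(37985 + (-14 + 16 + 98)/12) = -33293/(37985 + (1/12)*100) = -33293/(37985 + 25/3) = -33293/113980/3 = -33293*3/113980 = -99879/113980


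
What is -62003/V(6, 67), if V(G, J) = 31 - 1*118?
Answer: 62003/87 ≈ 712.68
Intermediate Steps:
V(G, J) = -87 (V(G, J) = 31 - 118 = -87)
-62003/V(6, 67) = -62003/(-87) = -62003*(-1/87) = 62003/87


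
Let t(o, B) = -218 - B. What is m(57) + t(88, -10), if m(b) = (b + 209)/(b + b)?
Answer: -617/3 ≈ -205.67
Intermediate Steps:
m(b) = (209 + b)/(2*b) (m(b) = (209 + b)/((2*b)) = (209 + b)*(1/(2*b)) = (209 + b)/(2*b))
m(57) + t(88, -10) = (½)*(209 + 57)/57 + (-218 - 1*(-10)) = (½)*(1/57)*266 + (-218 + 10) = 7/3 - 208 = -617/3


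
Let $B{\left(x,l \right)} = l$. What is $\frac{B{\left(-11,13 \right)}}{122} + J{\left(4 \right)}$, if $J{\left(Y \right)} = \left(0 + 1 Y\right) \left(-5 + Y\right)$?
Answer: $- \frac{475}{122} \approx -3.8934$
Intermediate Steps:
$J{\left(Y \right)} = Y \left(-5 + Y\right)$ ($J{\left(Y \right)} = \left(0 + Y\right) \left(-5 + Y\right) = Y \left(-5 + Y\right)$)
$\frac{B{\left(-11,13 \right)}}{122} + J{\left(4 \right)} = \frac{13}{122} + 4 \left(-5 + 4\right) = 13 \cdot \frac{1}{122} + 4 \left(-1\right) = \frac{13}{122} - 4 = - \frac{475}{122}$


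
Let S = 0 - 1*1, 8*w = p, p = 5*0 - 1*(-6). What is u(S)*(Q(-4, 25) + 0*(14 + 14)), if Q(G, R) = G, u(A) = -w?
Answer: 3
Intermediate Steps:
p = 6 (p = 0 + 6 = 6)
w = ¾ (w = (⅛)*6 = ¾ ≈ 0.75000)
S = -1 (S = 0 - 1 = -1)
u(A) = -¾ (u(A) = -1*¾ = -¾)
u(S)*(Q(-4, 25) + 0*(14 + 14)) = -3*(-4 + 0*(14 + 14))/4 = -3*(-4 + 0*28)/4 = -3*(-4 + 0)/4 = -¾*(-4) = 3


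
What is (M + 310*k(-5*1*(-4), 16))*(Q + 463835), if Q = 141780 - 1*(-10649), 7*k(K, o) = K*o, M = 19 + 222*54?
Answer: 112929761736/7 ≈ 1.6133e+10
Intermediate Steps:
M = 12007 (M = 19 + 11988 = 12007)
k(K, o) = K*o/7 (k(K, o) = (K*o)/7 = K*o/7)
Q = 152429 (Q = 141780 + 10649 = 152429)
(M + 310*k(-5*1*(-4), 16))*(Q + 463835) = (12007 + 310*((⅐)*(-5*1*(-4))*16))*(152429 + 463835) = (12007 + 310*((⅐)*(-5*(-4))*16))*616264 = (12007 + 310*((⅐)*20*16))*616264 = (12007 + 310*(320/7))*616264 = (12007 + 99200/7)*616264 = (183249/7)*616264 = 112929761736/7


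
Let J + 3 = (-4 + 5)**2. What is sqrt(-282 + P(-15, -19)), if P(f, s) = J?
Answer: 2*I*sqrt(71) ≈ 16.852*I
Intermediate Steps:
J = -2 (J = -3 + (-4 + 5)**2 = -3 + 1**2 = -3 + 1 = -2)
P(f, s) = -2
sqrt(-282 + P(-15, -19)) = sqrt(-282 - 2) = sqrt(-284) = 2*I*sqrt(71)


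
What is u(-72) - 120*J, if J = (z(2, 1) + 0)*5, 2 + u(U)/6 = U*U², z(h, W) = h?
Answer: -2240700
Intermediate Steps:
u(U) = -12 + 6*U³ (u(U) = -12 + 6*(U*U²) = -12 + 6*U³)
J = 10 (J = (2 + 0)*5 = 2*5 = 10)
u(-72) - 120*J = (-12 + 6*(-72)³) - 120*10 = (-12 + 6*(-373248)) - 1*1200 = (-12 - 2239488) - 1200 = -2239500 - 1200 = -2240700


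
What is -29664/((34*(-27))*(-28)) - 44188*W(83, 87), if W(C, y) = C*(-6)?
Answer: 7856007356/357 ≈ 2.2006e+7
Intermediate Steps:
W(C, y) = -6*C
-29664/((34*(-27))*(-28)) - 44188*W(83, 87) = -29664/((34*(-27))*(-28)) - 44188*(-6*83) = -29664/((-918*(-28))) - 44188/(1/(-498)) = -29664/25704 - 44188/(-1/498) = -29664*1/25704 - 44188*(-498) = -412/357 + 22005624 = 7856007356/357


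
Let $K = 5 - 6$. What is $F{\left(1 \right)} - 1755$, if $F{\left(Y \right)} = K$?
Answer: $-1756$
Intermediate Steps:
$K = -1$
$F{\left(Y \right)} = -1$
$F{\left(1 \right)} - 1755 = -1 - 1755 = -1756$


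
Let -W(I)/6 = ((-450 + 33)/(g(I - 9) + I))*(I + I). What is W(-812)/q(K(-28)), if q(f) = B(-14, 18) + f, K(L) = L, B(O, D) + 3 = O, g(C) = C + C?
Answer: -225736/6135 ≈ -36.795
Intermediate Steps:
g(C) = 2*C
B(O, D) = -3 + O
q(f) = -17 + f (q(f) = (-3 - 14) + f = -17 + f)
W(I) = 5004*I/(-18 + 3*I) (W(I) = -6*(-450 + 33)/(2*(I - 9) + I)*(I + I) = -6*(-417/(2*(-9 + I) + I))*2*I = -6*(-417/((-18 + 2*I) + I))*2*I = -6*(-417/(-18 + 3*I))*2*I = -(-5004)*I/(-18 + 3*I) = 5004*I/(-18 + 3*I))
W(-812)/q(K(-28)) = (1668*(-812)/(-6 - 812))/(-17 - 28) = (1668*(-812)/(-818))/(-45) = (1668*(-812)*(-1/818))*(-1/45) = (677208/409)*(-1/45) = -225736/6135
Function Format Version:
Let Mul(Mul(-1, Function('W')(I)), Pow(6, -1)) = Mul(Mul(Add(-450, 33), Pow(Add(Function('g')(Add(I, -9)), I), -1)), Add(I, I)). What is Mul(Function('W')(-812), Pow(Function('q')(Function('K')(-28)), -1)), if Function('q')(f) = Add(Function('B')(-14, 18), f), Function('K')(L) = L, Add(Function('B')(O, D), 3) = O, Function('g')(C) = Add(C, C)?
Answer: Rational(-225736, 6135) ≈ -36.795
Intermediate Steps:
Function('g')(C) = Mul(2, C)
Function('B')(O, D) = Add(-3, O)
Function('q')(f) = Add(-17, f) (Function('q')(f) = Add(Add(-3, -14), f) = Add(-17, f))
Function('W')(I) = Mul(5004, I, Pow(Add(-18, Mul(3, I)), -1)) (Function('W')(I) = Mul(-6, Mul(Mul(Add(-450, 33), Pow(Add(Mul(2, Add(I, -9)), I), -1)), Add(I, I))) = Mul(-6, Mul(Mul(-417, Pow(Add(Mul(2, Add(-9, I)), I), -1)), Mul(2, I))) = Mul(-6, Mul(Mul(-417, Pow(Add(Add(-18, Mul(2, I)), I), -1)), Mul(2, I))) = Mul(-6, Mul(Mul(-417, Pow(Add(-18, Mul(3, I)), -1)), Mul(2, I))) = Mul(-6, Mul(-834, I, Pow(Add(-18, Mul(3, I)), -1))) = Mul(5004, I, Pow(Add(-18, Mul(3, I)), -1)))
Mul(Function('W')(-812), Pow(Function('q')(Function('K')(-28)), -1)) = Mul(Mul(1668, -812, Pow(Add(-6, -812), -1)), Pow(Add(-17, -28), -1)) = Mul(Mul(1668, -812, Pow(-818, -1)), Pow(-45, -1)) = Mul(Mul(1668, -812, Rational(-1, 818)), Rational(-1, 45)) = Mul(Rational(677208, 409), Rational(-1, 45)) = Rational(-225736, 6135)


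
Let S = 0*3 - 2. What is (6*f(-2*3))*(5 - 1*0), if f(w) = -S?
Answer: 60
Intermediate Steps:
S = -2 (S = 0 - 2 = -2)
f(w) = 2 (f(w) = -1*(-2) = 2)
(6*f(-2*3))*(5 - 1*0) = (6*2)*(5 - 1*0) = 12*(5 + 0) = 12*5 = 60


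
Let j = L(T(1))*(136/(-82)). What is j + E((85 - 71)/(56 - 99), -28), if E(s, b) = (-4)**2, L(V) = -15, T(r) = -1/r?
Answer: 1676/41 ≈ 40.878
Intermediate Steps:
E(s, b) = 16
j = 1020/41 (j = -2040/(-82) = -2040*(-1)/82 = -15*(-68/41) = 1020/41 ≈ 24.878)
j + E((85 - 71)/(56 - 99), -28) = 1020/41 + 16 = 1676/41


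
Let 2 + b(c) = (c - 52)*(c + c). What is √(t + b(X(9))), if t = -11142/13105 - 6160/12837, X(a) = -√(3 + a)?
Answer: 4*√(302158439075310 + 3040598766350925*√3)/15293535 ≈ 19.518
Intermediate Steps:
b(c) = -2 + 2*c*(-52 + c) (b(c) = -2 + (c - 52)*(c + c) = -2 + (-52 + c)*(2*c) = -2 + 2*c*(-52 + c))
t = -20341514/15293535 (t = -11142*1/13105 - 6160*1/12837 = -11142/13105 - 560/1167 = -20341514/15293535 ≈ -1.3301)
√(t + b(X(9))) = √(-20341514/15293535 + (-2 - (-104)*√(3 + 9) + 2*(-√(3 + 9))²)) = √(-20341514/15293535 + (-2 - (-104)*√12 + 2*(-√12)²)) = √(-20341514/15293535 + (-2 - (-104)*2*√3 + 2*(-2*√3)²)) = √(-20341514/15293535 + (-2 - (-208)*√3 + 2*(-2*√3)²)) = √(-20341514/15293535 + (-2 + 208*√3 + 2*12)) = √(-20341514/15293535 + (-2 + 208*√3 + 24)) = √(-20341514/15293535 + (22 + 208*√3)) = √(316116256/15293535 + 208*√3)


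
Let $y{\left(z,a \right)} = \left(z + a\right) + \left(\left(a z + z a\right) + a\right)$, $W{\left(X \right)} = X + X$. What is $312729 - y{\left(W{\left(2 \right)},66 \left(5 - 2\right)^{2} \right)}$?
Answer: $306785$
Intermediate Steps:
$W{\left(X \right)} = 2 X$
$y{\left(z,a \right)} = z + 2 a + 2 a z$ ($y{\left(z,a \right)} = \left(a + z\right) + \left(\left(a z + a z\right) + a\right) = \left(a + z\right) + \left(2 a z + a\right) = \left(a + z\right) + \left(a + 2 a z\right) = z + 2 a + 2 a z$)
$312729 - y{\left(W{\left(2 \right)},66 \left(5 - 2\right)^{2} \right)} = 312729 - \left(2 \cdot 2 + 2 \cdot 66 \left(5 - 2\right)^{2} + 2 \cdot 66 \left(5 - 2\right)^{2} \cdot 2 \cdot 2\right) = 312729 - \left(4 + 2 \cdot 66 \cdot 3^{2} + 2 \cdot 66 \cdot 3^{2} \cdot 4\right) = 312729 - \left(4 + 2 \cdot 66 \cdot 9 + 2 \cdot 66 \cdot 9 \cdot 4\right) = 312729 - \left(4 + 2 \cdot 594 + 2 \cdot 594 \cdot 4\right) = 312729 - \left(4 + 1188 + 4752\right) = 312729 - 5944 = 306785$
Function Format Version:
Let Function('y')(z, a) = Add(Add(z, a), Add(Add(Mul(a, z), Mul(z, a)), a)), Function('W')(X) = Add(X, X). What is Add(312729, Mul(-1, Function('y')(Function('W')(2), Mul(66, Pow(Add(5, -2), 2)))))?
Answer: 306785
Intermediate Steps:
Function('W')(X) = Mul(2, X)
Function('y')(z, a) = Add(z, Mul(2, a), Mul(2, a, z)) (Function('y')(z, a) = Add(Add(a, z), Add(Add(Mul(a, z), Mul(a, z)), a)) = Add(Add(a, z), Add(Mul(2, a, z), a)) = Add(Add(a, z), Add(a, Mul(2, a, z))) = Add(z, Mul(2, a), Mul(2, a, z)))
Add(312729, Mul(-1, Function('y')(Function('W')(2), Mul(66, Pow(Add(5, -2), 2))))) = Add(312729, Mul(-1, Add(Mul(2, 2), Mul(2, Mul(66, Pow(Add(5, -2), 2))), Mul(2, Mul(66, Pow(Add(5, -2), 2)), Mul(2, 2))))) = Add(312729, Mul(-1, Add(4, Mul(2, Mul(66, Pow(3, 2))), Mul(2, Mul(66, Pow(3, 2)), 4)))) = Add(312729, Mul(-1, Add(4, Mul(2, Mul(66, 9)), Mul(2, Mul(66, 9), 4)))) = Add(312729, Mul(-1, Add(4, Mul(2, 594), Mul(2, 594, 4)))) = Add(312729, Mul(-1, Add(4, 1188, 4752))) = Add(312729, Mul(-1, 5944)) = Add(312729, -5944) = 306785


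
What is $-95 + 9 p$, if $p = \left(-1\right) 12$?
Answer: $-203$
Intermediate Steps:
$p = -12$
$-95 + 9 p = -95 + 9 \left(-12\right) = -95 - 108 = -203$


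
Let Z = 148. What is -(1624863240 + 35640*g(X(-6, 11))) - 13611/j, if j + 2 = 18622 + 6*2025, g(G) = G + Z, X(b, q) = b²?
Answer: -50198824183611/30770 ≈ -1.6314e+9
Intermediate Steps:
g(G) = 148 + G (g(G) = G + 148 = 148 + G)
j = 30770 (j = -2 + (18622 + 6*2025) = -2 + (18622 + 12150) = -2 + 30772 = 30770)
-(1624863240 + 35640*g(X(-6, 11))) - 13611/j = -(1630137960 + 1283040) - 13611/30770 = -35640/(1/(45591 + (148 + 36))) - 13611*1/30770 = -35640/(1/(45591 + 184)) - 13611/30770 = -35640/(1/45775) - 13611/30770 = -35640/1/45775 - 13611/30770 = -35640*45775 - 13611/30770 = -1631421000 - 13611/30770 = -50198824183611/30770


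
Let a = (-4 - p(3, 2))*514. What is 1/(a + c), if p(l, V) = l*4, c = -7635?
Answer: -1/15859 ≈ -6.3056e-5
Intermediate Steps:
p(l, V) = 4*l
a = -8224 (a = (-4 - 4*3)*514 = (-4 - 1*12)*514 = (-4 - 12)*514 = -16*514 = -8224)
1/(a + c) = 1/(-8224 - 7635) = 1/(-15859) = -1/15859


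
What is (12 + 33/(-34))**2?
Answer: 140625/1156 ≈ 121.65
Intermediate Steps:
(12 + 33/(-34))**2 = (12 + 33*(-1/34))**2 = (12 - 33/34)**2 = (375/34)**2 = 140625/1156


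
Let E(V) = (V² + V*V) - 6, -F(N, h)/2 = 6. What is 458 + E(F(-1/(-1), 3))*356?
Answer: 100850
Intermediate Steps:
F(N, h) = -12 (F(N, h) = -2*6 = -12)
E(V) = -6 + 2*V² (E(V) = (V² + V²) - 6 = 2*V² - 6 = -6 + 2*V²)
458 + E(F(-1/(-1), 3))*356 = 458 + (-6 + 2*(-12)²)*356 = 458 + (-6 + 2*144)*356 = 458 + (-6 + 288)*356 = 458 + 282*356 = 458 + 100392 = 100850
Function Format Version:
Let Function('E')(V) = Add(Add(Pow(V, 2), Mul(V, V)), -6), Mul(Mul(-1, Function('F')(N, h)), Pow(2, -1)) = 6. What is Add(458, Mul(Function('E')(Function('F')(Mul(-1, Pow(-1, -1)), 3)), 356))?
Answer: 100850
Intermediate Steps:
Function('F')(N, h) = -12 (Function('F')(N, h) = Mul(-2, 6) = -12)
Function('E')(V) = Add(-6, Mul(2, Pow(V, 2))) (Function('E')(V) = Add(Add(Pow(V, 2), Pow(V, 2)), -6) = Add(Mul(2, Pow(V, 2)), -6) = Add(-6, Mul(2, Pow(V, 2))))
Add(458, Mul(Function('E')(Function('F')(Mul(-1, Pow(-1, -1)), 3)), 356)) = Add(458, Mul(Add(-6, Mul(2, Pow(-12, 2))), 356)) = Add(458, Mul(Add(-6, Mul(2, 144)), 356)) = Add(458, Mul(Add(-6, 288), 356)) = Add(458, Mul(282, 356)) = Add(458, 100392) = 100850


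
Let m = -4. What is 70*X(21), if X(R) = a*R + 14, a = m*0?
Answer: 980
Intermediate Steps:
a = 0 (a = -4*0 = 0)
X(R) = 14 (X(R) = 0*R + 14 = 0 + 14 = 14)
70*X(21) = 70*14 = 980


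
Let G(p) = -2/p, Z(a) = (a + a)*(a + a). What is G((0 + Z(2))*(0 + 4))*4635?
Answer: -4635/32 ≈ -144.84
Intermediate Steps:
Z(a) = 4*a² (Z(a) = (2*a)*(2*a) = 4*a²)
G((0 + Z(2))*(0 + 4))*4635 = -2*1/((0 + 4)*(0 + 4*2²))*4635 = -2*1/(4*(0 + 4*4))*4635 = -2*1/(4*(0 + 16))*4635 = -2/(16*4)*4635 = -2/64*4635 = -2*1/64*4635 = -1/32*4635 = -4635/32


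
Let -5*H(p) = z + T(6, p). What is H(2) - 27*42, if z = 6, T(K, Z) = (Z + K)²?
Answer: -1148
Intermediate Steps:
T(K, Z) = (K + Z)²
H(p) = -6/5 - (6 + p)²/5 (H(p) = -(6 + (6 + p)²)/5 = -6/5 - (6 + p)²/5)
H(2) - 27*42 = (-6/5 - (6 + 2)²/5) - 27*42 = (-6/5 - ⅕*8²) - 1134 = (-6/5 - ⅕*64) - 1134 = (-6/5 - 64/5) - 1134 = -14 - 1134 = -1148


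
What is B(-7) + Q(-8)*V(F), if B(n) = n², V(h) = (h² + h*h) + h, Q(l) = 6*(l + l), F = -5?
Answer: -4271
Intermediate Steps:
Q(l) = 12*l (Q(l) = 6*(2*l) = 12*l)
V(h) = h + 2*h² (V(h) = (h² + h²) + h = 2*h² + h = h + 2*h²)
B(-7) + Q(-8)*V(F) = (-7)² + (12*(-8))*(-5*(1 + 2*(-5))) = 49 - (-480)*(1 - 10) = 49 - (-480)*(-9) = 49 - 96*45 = 49 - 4320 = -4271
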